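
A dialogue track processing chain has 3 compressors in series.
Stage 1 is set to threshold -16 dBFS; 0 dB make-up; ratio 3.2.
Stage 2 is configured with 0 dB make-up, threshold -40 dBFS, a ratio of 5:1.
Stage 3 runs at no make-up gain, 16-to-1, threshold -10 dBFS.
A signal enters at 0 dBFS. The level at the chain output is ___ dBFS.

-34.2 dBFS

Stage 1: 16 dB above -16 dBFS, reduced 3.2:1 to 5 dB above → -11 dBFS.
Stage 2: 29 dB above -40 dBFS, reduced 5:1 to 5.8 dB above → -34.2 dBFS.
Stage 3: -34.2 dBFS ≤ -10 dBFS, so stage 3 doesn't engage; output -34.2 dBFS.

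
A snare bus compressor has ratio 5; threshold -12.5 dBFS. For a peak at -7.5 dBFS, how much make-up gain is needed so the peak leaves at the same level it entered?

4 dB

The peak compresses to -12.5 + 5/5 = -11.5 dBFS.
To reach -7.5 dBFS requires -7.5 − (-11.5) = 4 dB of make-up.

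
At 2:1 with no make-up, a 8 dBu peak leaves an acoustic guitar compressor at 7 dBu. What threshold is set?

6 dBu

Let T be the threshold. Output overshoot = (input overshoot)/R, so 7 − T = (8 − T)/2.
2·(7 − T) = 8 − T → 1·T = 14 − 8 = 6.
T = 6/1 = 6 dBu.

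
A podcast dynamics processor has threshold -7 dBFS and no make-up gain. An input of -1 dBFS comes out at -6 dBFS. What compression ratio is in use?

6:1

Input overshoot = -1 − (-7) = 6 dB; output overshoot = -6 − (-7) = 1 dB.
Ratio = 6 / 1 = 6.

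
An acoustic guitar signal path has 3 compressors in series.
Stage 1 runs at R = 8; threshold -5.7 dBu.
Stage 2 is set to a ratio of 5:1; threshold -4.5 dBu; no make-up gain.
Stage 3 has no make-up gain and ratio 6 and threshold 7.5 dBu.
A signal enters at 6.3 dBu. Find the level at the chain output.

Stage 1: 12 dB above -5.7 dBu, reduced 8:1 to 1.5 dB above → -4.2 dBu.
Stage 2: overshoot 0.3 dB → 0.3/5 = 0.06 dB → -4.44 dBu.
Stage 3: -4.44 dBu ≤ 7.5 dBu, so stage 3 doesn't engage; output -4.44 dBu.

-4.44 dBu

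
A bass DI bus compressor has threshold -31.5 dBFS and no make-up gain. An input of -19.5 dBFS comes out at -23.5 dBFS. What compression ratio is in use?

Input overshoot = -19.5 − (-31.5) = 12 dB; output overshoot = -23.5 − (-31.5) = 8 dB.
Ratio = 12 / 8 = 1.5.

1.5:1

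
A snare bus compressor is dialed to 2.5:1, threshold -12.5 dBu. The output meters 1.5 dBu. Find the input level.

Post-compression overshoot = 1.5 − (-12.5) = 14 dB.
Undo the ratio: input overshoot = 14 × 2.5 = 35 dB, giving input = 22.5 dBu.

22.5 dBu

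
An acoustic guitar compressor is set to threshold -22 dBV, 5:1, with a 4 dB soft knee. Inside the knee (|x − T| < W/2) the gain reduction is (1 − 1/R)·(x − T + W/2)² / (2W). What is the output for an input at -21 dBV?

x − T + W/2 = -21 − (-22) + 2 = 3.
GR = (1 − 1/5) × 3² / 8 = 0.8 × 9 / 8 = 0.9 dB.
Output = -21 − 0.9 = -21.9 dBV.

-21.9 dBV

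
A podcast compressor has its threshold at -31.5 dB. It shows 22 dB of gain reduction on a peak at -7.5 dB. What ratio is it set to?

12:1

Input overshoot = -7.5 − (-31.5) = 24 dB.
Output overshoot = 24 − 22 = 2 dB.
Ratio = input overshoot / output overshoot = 24 / 2 = 12.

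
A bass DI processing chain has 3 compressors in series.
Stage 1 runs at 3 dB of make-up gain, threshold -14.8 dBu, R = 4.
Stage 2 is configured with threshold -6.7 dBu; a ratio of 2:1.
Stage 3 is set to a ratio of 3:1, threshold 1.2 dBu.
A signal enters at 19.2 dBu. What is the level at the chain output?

-5 dBu

Stage 1: overshoot 34 dB → 34/4 = 8.5 dB → -6.3 dBu; +3 dB make-up → -3.3 dBu.
Stage 2: 3.4 dB above -6.7 dBu, reduced 2:1 to 1.7 dB above → -5 dBu.
Stage 3: -5 dBu ≤ 1.2 dBu, so stage 3 doesn't engage; output -5 dBu.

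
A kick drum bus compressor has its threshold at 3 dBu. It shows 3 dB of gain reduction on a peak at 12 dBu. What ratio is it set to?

Input overshoot = 12 − 3 = 9 dB.
Output overshoot = 9 − 3 = 6 dB.
Ratio = input overshoot / output overshoot = 9 / 6 = 1.5.

1.5:1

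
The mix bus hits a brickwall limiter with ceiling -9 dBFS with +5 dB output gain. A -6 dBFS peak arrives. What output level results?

At ∞:1, everything above -9 dBFS is held at the ceiling.
Output gain then adds 5 dB: -9 + 5 = -4 dBFS.

-4 dBFS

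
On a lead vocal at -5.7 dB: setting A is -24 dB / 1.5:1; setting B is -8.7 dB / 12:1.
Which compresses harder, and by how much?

A, by 3.35 dB

A: GR = 18.3 − 18.3/1.5 = 6.1 dB.
B: GR = 3 − 3/12 = 2.75 dB.
A reduces 3.35 dB more.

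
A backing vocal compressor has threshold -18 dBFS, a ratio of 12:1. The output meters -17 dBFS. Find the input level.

That's 1 dB above the -18 dBFS threshold.
Input overshoot = R × output overshoot = 12 dB → input = -18 + 12 = -6 dBFS.

-6 dBFS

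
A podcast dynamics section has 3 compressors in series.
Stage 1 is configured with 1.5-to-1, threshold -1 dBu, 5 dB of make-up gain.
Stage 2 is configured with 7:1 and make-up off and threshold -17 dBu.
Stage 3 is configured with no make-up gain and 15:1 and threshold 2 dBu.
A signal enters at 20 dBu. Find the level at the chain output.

-12 dBu

Stage 1: 21 dB above -1 dBu, reduced 1.5:1 to 14 dB above → 13 dBu; +5 dB make-up → 18 dBu.
Stage 2: 18 dBu is 35 dB over -17 dBu; at 7:1 that becomes 5 dB over, giving -12 dBu.
Stage 3: below threshold (-12 ≤ 2); passes unchanged; output -12 dBu.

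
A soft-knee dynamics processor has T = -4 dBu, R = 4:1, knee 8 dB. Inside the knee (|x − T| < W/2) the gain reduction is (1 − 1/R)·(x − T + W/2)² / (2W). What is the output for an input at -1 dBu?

-3.296875 dBu

x − T + W/2 = -1 − (-4) + 4 = 7.
GR = (1 − 1/4) × 7² / 16 = 0.75 × 49 / 16 = 2.296875 dB.
Output = -1 − 2.296875 = -3.296875 dBu.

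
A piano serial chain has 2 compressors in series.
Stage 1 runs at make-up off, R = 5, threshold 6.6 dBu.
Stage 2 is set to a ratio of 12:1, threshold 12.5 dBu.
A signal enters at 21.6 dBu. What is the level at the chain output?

Stage 1: 15 dB above 6.6 dBu, reduced 5:1 to 3 dB above → 9.6 dBu.
Stage 2: below threshold (9.6 ≤ 12.5); passes unchanged; output 9.6 dBu.

9.6 dBu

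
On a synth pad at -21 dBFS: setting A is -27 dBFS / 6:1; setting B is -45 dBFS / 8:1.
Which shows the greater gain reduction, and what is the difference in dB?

A: 6 dB over, compressed to 1 dB over, so 5 dB of GR.
B: 24 dB over, compressed to 3 dB over, so 21 dB of GR.
Difference: 16 dB in favour of B.

B, by 16 dB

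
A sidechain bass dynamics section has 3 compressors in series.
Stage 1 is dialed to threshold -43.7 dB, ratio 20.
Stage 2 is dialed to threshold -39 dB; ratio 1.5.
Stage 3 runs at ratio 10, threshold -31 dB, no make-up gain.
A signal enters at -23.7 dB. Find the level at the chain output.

Stage 1: overshoot 20 dB → 20/20 = 1 dB → -42.7 dB.
Stage 2: -42.7 dB is at or below the -39 dB threshold — no compression; output -42.7 dB.
Stage 3: -42.7 dB is at or below the -31 dB threshold — no compression; output -42.7 dB.

-42.7 dB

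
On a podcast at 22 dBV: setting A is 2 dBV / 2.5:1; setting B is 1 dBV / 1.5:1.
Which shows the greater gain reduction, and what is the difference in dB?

A, by 5 dB

A: overshoot 20 dB → output overshoot 8 dB → GR 12 dB.
B: overshoot 21 dB → output overshoot 14 dB → GR 7 dB.
Difference: 5 dB in favour of A.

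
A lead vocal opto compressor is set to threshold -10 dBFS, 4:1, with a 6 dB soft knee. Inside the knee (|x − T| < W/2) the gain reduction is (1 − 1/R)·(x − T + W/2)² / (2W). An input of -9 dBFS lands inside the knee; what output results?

-10 dBFS

x − T + W/2 = -9 − (-10) + 3 = 4.
GR = (1 − 1/4) × 4² / 12 = 0.75 × 16 / 12 = 1 dB.
Output = -9 − 1 = -10 dBFS.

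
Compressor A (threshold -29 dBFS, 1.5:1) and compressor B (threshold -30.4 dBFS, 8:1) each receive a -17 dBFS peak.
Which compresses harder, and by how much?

A: 12 dB over, compressed to 8 dB over, so 4 dB of GR.
B: 13.4 dB over, compressed to 1.675 dB over, so 11.725 dB of GR.
B applies 7.725 dB more gain reduction.

B, by 7.725 dB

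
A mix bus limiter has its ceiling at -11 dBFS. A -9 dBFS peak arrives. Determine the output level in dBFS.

-11 dBFS

A brickwall limiter is an ∞:1 compressor: any input above the ceiling is clamped to -11 dBFS.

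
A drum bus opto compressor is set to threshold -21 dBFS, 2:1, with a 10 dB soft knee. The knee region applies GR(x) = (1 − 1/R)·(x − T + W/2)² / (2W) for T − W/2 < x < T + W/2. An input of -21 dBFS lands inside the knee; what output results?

-21.625 dBFS

x − T + W/2 = -21 − (-21) + 5 = 5.
GR = (1 − 1/2) × 5² / 20 = 0.5 × 25 / 20 = 0.625 dB.
Output = -21 − 0.625 = -21.625 dBFS.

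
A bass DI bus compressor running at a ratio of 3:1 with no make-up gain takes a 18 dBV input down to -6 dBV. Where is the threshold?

-18 dBV

Let T be the threshold. Output overshoot = (input overshoot)/R, so -6 − T = (18 − T)/3.
3·(-6 − T) = 18 − T → 2·T = -18 − 18 = -36.
T = -36/2 = -18 dBV.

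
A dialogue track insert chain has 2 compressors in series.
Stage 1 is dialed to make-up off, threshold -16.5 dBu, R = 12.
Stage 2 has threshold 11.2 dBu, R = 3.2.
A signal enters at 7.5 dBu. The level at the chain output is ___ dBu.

Stage 1: overshoot 24 dB → 24/12 = 2 dB → -14.5 dBu.
Stage 2: -14.5 dBu ≤ 11.2 dBu, so stage 2 doesn't engage; output -14.5 dBu.

-14.5 dBu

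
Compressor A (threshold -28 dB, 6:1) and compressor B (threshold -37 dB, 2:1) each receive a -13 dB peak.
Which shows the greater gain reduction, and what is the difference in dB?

A: GR = 15 − 15/6 = 12.5 dB.
B: GR = 24 − 24/2 = 12 dB.
A applies 0.5 dB more gain reduction.

A, by 0.5 dB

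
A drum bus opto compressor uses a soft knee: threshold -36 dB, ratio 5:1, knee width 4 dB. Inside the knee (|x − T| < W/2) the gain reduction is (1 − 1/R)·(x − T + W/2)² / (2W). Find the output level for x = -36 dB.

-36.4 dB

x − T + W/2 = -36 − (-36) + 2 = 2.
GR = (1 − 1/5) × 2² / 8 = 0.8 × 4 / 8 = 0.4 dB.
Output = -36 − 0.4 = -36.4 dB.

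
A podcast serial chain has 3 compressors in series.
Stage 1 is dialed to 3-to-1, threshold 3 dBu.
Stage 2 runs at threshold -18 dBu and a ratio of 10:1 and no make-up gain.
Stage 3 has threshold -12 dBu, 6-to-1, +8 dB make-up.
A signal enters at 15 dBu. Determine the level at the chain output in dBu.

Stage 1: overshoot 12 dB → 12/3 = 4 dB → 7 dBu.
Stage 2: overshoot 25 dB → 25/10 = 2.5 dB → -15.5 dBu.
Stage 3: below threshold (-15.5 ≤ -12); passes unchanged; make-up brings it to -7.5 dBu.

-7.5 dBu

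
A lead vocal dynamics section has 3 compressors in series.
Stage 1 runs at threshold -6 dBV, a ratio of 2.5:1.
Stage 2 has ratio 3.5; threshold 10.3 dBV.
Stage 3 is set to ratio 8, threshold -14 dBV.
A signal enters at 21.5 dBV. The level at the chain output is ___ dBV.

-11.625 dBV

Stage 1: 27.5 dB above -6 dBV, reduced 2.5:1 to 11 dB above → 5 dBV.
Stage 2: 5 dBV ≤ 10.3 dBV, so stage 2 doesn't engage; output 5 dBV.
Stage 3: 5 dBV is 19 dB over -14 dBV; at 8:1 that becomes 2.375 dB over, giving -11.625 dBV.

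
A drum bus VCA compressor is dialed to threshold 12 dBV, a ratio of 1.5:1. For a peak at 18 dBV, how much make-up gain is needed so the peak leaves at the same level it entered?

2 dB

The peak compresses to 12 + 6/1.5 = 16 dBV.
To reach 18 dBV requires 18 − 16 = 2 dB of make-up.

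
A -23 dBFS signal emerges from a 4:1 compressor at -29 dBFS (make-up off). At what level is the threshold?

-31 dBFS

Let T be the threshold. Output overshoot = (input overshoot)/R, so -29 − T = (-23 − T)/4.
4·(-29 − T) = -23 − T → 3·T = -116 − (-23) = -93.
T = -93/3 = -31 dBFS.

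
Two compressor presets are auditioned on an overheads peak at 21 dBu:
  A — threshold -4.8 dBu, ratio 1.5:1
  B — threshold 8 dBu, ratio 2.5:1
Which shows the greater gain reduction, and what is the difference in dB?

A, by 0.8 dB

A: 25.8 dB over, compressed to 17.2 dB over, so 8.6 dB of GR.
B: 13 dB over, compressed to 5.2 dB over, so 7.8 dB of GR.
A reduces 0.8 dB more.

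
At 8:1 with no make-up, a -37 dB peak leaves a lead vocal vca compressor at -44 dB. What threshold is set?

-45 dB

Gain reduction = -37 − (-44) = 7 dB; output overshoot = GR / (R − 1) = 7 / 7 = 1 dB.
Threshold = output − output overshoot = -44 − 1 = -45 dB.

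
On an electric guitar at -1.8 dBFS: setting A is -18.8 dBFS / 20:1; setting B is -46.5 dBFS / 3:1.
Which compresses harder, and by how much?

A: GR = 17 − 17/20 = 16.15 dB.
B: GR = 44.7 − 44.7/3 = 29.8 dB.
B applies 13.65 dB more gain reduction.

B, by 13.65 dB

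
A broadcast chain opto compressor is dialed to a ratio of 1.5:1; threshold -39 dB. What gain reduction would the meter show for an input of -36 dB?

-36 dB exceeds the threshold by 3 dB.
At 1.5:1, output sits 3/1.5 = 2 dB above threshold.
So the signal is attenuated by 3 − 2 = 1 dB.

1 dB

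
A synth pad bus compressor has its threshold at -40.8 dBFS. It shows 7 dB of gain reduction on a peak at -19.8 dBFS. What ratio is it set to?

Input overshoot = -19.8 − (-40.8) = 21 dB.
Output overshoot = 21 − 7 = 14 dB.
Ratio = input overshoot / output overshoot = 21 / 14 = 1.5.

1.5:1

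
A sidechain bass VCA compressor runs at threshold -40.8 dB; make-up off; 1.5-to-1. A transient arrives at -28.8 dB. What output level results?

-32.8 dB

-28.8 dB sits 12 dB over threshold.
The 12 dB excess becomes 8 dB after 1.5:1 reduction.
That puts the output at -32.8 dB.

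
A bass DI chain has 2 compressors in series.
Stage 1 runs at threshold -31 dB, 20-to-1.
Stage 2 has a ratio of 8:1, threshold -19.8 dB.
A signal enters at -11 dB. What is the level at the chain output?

Stage 1: -11 dB is 20 dB over -31 dB; at 20:1 that becomes 1 dB over, giving -30 dB.
Stage 2: -30 dB is at or below the -19.8 dB threshold — no compression; output -30 dB.

-30 dB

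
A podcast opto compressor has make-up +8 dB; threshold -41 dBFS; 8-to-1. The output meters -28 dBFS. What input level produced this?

-1 dBFS

Remove make-up: -28 − 8 = -36 dBFS.
The compressed level sits -36 − (-41) = 5 dB over threshold.
Before 8:1 compression the overshoot was 5 × 8 = 40 dB, so input = -41 + 40 = -1 dBFS.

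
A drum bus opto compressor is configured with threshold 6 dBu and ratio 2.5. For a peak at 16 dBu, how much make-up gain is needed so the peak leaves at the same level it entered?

6 dB

Without make-up, output = threshold + overshoot/2.5 = 6 + 4 = 10 dBu.
Gap to target: 6 dB.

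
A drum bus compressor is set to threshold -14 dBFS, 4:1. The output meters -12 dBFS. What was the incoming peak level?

The compressed level sits -12 − (-14) = 2 dB over threshold.
Undo the ratio: input overshoot = 2 × 4 = 8 dB, giving input = -6 dBFS.

-6 dBFS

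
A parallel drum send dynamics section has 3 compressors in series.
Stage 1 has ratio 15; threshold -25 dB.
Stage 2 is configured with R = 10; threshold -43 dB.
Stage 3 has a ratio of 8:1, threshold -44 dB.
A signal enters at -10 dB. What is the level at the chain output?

-43.6375 dB

Stage 1: overshoot 15 dB → 15/15 = 1 dB → -24 dB.
Stage 2: -24 dB is 19 dB over -43 dB; at 10:1 that becomes 1.9 dB over, giving -41.1 dB.
Stage 3: -41.1 dB is 2.9 dB over -44 dB; at 8:1 that becomes 0.3625 dB over, giving -43.6375 dB.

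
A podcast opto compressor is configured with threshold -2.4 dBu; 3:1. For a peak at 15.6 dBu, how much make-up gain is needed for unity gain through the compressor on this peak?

Overshoot 18 dB → 18/3 = 6 dB after compression, so the compressed level is -2.4 + 6 = 3.6 dBu.
Make-up = target − compressed = 15.6 − 3.6 = 12 dB.

12 dB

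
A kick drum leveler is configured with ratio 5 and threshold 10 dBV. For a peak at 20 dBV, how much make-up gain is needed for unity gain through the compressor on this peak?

8 dB

Without make-up, output = threshold + overshoot/5 = 10 + 2 = 12 dBV.
Gap to target: 8 dB.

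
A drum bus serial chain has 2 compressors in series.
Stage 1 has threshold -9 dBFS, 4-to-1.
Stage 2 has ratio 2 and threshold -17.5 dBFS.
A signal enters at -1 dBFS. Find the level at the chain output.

Stage 1: -1 dBFS is 8 dB over -9 dBFS; at 4:1 that becomes 2 dB over, giving -7 dBFS.
Stage 2: -7 dBFS is 10.5 dB over -17.5 dBFS; at 2:1 that becomes 5.25 dB over, giving -12.25 dBFS.

-12.25 dBFS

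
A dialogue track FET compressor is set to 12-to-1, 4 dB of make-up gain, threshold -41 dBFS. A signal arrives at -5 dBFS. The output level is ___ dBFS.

-5 dBFS sits 36 dB over threshold.
At 12:1 the overshoot is divided by 12, leaving 3 dB above threshold.
Output = -41 + 3 = -38 dBFS; make-up adds 4 dB, giving -34 dBFS.

-34 dBFS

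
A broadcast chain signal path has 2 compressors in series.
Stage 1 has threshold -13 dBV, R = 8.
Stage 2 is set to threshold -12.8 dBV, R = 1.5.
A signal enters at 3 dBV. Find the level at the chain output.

-11.6 dBV

Stage 1: 3 dBV is 16 dB over -13 dBV; at 8:1 that becomes 2 dB over, giving -11 dBV.
Stage 2: overshoot 1.8 dB → 1.8/1.5 = 1.2 dB → -11.6 dBV.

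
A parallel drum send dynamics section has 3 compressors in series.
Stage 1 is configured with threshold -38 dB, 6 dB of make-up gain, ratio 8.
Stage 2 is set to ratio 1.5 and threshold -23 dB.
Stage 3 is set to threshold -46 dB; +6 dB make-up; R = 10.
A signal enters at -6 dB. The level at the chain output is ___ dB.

Stage 1: 32 dB above -38 dB, reduced 8:1 to 4 dB above → -34 dB; +6 dB make-up → -28 dB.
Stage 2: -28 dB is at or below the -23 dB threshold — no compression; output -28 dB.
Stage 3: -28 dB is 18 dB over -46 dB; at 10:1 that becomes 1.8 dB over, giving -44.2 dB; +6 dB make-up → -38.2 dB.

-38.2 dB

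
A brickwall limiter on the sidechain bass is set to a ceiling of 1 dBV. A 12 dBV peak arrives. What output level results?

At ∞:1, everything above 1 dBV is held at the ceiling.

1 dBV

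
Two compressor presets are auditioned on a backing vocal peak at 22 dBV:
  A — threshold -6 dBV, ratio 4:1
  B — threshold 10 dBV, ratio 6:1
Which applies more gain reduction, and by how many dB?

A: GR = 28 − 28/4 = 21 dB.
B: GR = 12 − 12/6 = 10 dB.
Difference: 11 dB in favour of A.

A, by 11 dB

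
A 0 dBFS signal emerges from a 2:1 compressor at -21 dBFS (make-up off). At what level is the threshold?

Input is 42 dB above T (since output overshoot × R = input overshoot: (-21 − T)·2 = 0 − T gives T = -42 dBFS).
Check: -42 + (0 − (-42))/2 = -42 + 21 = -21 dBFS. ✓

-42 dBFS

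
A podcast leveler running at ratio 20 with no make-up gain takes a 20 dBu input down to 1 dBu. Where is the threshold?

Gain reduction = 20 − 1 = 19 dB; output overshoot = GR / (R − 1) = 19 / 19 = 1 dB.
Threshold = output − output overshoot = 1 − 1 = 0 dBu.

0 dBu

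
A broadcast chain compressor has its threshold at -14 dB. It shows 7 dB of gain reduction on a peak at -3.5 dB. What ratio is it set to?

Input overshoot = -3.5 − (-14) = 10.5 dB.
Output overshoot = 10.5 − 7 = 3.5 dB.
Ratio = input overshoot / output overshoot = 10.5 / 3.5 = 3.

3:1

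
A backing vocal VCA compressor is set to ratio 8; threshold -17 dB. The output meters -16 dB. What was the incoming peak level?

Post-compression overshoot = -16 − (-17) = 1 dB.
Input overshoot = R × output overshoot = 8 dB → input = -17 + 8 = -9 dB.

-9 dB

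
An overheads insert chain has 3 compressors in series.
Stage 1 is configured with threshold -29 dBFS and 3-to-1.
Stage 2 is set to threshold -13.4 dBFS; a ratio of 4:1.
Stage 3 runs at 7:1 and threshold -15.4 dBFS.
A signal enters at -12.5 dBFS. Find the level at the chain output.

-23.5 dBFS

Stage 1: 16.5 dB above -29 dBFS, reduced 3:1 to 5.5 dB above → -23.5 dBFS.
Stage 2: below threshold (-23.5 ≤ -13.4); passes unchanged; output -23.5 dBFS.
Stage 3: -23.5 dBFS ≤ -15.4 dBFS, so stage 3 doesn't engage; output -23.5 dBFS.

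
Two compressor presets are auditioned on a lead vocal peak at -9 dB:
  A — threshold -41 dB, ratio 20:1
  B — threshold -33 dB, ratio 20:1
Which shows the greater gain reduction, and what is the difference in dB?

A: 32 dB over, compressed to 1.6 dB over, so 30.4 dB of GR.
B: 24 dB over, compressed to 1.2 dB over, so 22.8 dB of GR.
A applies 7.6 dB more gain reduction.

A, by 7.6 dB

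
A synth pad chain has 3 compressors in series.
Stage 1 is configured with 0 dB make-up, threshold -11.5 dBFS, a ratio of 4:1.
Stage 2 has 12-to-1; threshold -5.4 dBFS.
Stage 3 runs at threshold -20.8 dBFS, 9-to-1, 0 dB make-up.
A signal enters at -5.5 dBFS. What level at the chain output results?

Stage 1: -5.5 dBFS is 6 dB over -11.5 dBFS; at 4:1 that becomes 1.5 dB over, giving -10 dBFS.
Stage 2: below threshold (-10 ≤ -5.4); passes unchanged; output -10 dBFS.
Stage 3: 10.8 dB above -20.8 dBFS, reduced 9:1 to 1.2 dB above → -19.6 dBFS.

-19.6 dBFS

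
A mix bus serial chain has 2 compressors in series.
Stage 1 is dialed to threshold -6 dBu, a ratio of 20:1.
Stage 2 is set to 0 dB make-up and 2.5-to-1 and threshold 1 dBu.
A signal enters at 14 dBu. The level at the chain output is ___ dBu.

Stage 1: 14 dBu is 20 dB over -6 dBu; at 20:1 that becomes 1 dB over, giving -5 dBu.
Stage 2: below threshold (-5 ≤ 1); passes unchanged; output -5 dBu.

-5 dBu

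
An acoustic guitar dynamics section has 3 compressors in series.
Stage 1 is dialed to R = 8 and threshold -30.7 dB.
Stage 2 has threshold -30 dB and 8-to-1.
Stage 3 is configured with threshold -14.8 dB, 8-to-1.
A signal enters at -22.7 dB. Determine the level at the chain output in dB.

-29.9625 dB

Stage 1: overshoot 8 dB → 8/8 = 1 dB → -29.7 dB.
Stage 2: -29.7 dB is 0.3 dB over -30 dB; at 8:1 that becomes 0.0375 dB over, giving -29.9625 dB.
Stage 3: below threshold (-29.9625 ≤ -14.8); passes unchanged; output -29.9625 dB.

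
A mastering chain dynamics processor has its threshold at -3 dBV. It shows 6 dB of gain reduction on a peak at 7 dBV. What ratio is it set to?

2.5:1

Input overshoot = 7 − (-3) = 10 dB.
Output overshoot = 10 − 6 = 4 dB.
Ratio = input overshoot / output overshoot = 10 / 4 = 2.5.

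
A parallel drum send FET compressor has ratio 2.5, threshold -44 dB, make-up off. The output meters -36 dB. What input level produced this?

-24 dB

That's 8 dB above the -44 dB threshold.
Undo the ratio: input overshoot = 8 × 2.5 = 20 dB, giving input = -24 dB.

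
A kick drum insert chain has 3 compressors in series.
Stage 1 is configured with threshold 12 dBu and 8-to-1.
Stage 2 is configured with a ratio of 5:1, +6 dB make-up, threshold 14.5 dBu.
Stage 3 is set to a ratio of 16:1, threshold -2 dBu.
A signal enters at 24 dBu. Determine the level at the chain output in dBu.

Stage 1: 24 dBu is 12 dB over 12 dBu; at 8:1 that becomes 1.5 dB over, giving 13.5 dBu.
Stage 2: below threshold (13.5 ≤ 14.5); passes unchanged; make-up brings it to 19.5 dBu.
Stage 3: 21.5 dB above -2 dBu, reduced 16:1 to 1.34375 dB above → -0.65625 dBu.

-0.65625 dBu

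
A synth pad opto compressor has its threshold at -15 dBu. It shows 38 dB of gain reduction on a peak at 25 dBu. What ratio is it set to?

20:1

Input overshoot = 25 − (-15) = 40 dB.
Output overshoot = 40 − 38 = 2 dB.
Ratio = input overshoot / output overshoot = 40 / 2 = 20.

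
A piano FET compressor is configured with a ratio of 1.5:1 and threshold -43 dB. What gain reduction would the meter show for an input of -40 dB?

1 dB

The signal is 3 dB above threshold.
A 1.5:1 ratio leaves 2 dB of that excess.
GR = overshoot in − overshoot out = 3 − 2 = 1 dB.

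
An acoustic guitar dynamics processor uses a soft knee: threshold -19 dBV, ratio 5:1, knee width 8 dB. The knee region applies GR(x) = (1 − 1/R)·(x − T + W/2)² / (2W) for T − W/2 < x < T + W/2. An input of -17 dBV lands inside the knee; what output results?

-18.8 dBV

x − T + W/2 = -17 − (-19) + 4 = 6.
GR = (1 − 1/5) × 6² / 16 = 0.8 × 36 / 16 = 1.8 dB.
Output = -17 − 1.8 = -18.8 dBV.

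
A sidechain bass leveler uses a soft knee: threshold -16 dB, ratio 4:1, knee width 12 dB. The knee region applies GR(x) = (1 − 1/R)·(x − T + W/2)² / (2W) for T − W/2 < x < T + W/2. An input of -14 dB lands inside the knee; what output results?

-16 dB

x − T + W/2 = -14 − (-16) + 6 = 8.
GR = (1 − 1/4) × 8² / 24 = 0.75 × 64 / 24 = 2 dB.
Output = -14 − 2 = -16 dB.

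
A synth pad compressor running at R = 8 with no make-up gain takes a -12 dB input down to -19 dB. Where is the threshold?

Gain reduction = -12 − (-19) = 7 dB; output overshoot = GR / (R − 1) = 7 / 7 = 1 dB.
Threshold = output − output overshoot = -19 − 1 = -20 dB.

-20 dB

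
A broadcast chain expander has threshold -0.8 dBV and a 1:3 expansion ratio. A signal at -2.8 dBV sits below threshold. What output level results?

-6.8 dBV

The input is 2 dB below the -0.8 dBV threshold.
A 1:3 expander multiplies undershoot by 3: 2 × 3 = 6 dB below threshold.
Output = -0.8 − 6 = -6.8 dBV.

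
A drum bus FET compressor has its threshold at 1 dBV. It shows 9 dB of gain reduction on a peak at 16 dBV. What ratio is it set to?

Input overshoot = 16 − 1 = 15 dB.
Output overshoot = 15 − 9 = 6 dB.
Ratio = input overshoot / output overshoot = 15 / 6 = 2.5.

2.5:1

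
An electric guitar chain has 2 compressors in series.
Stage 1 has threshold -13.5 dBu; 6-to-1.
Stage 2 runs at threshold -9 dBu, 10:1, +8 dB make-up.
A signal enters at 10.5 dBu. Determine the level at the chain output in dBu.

-1.5 dBu

Stage 1: 10.5 dBu is 24 dB over -13.5 dBu; at 6:1 that becomes 4 dB over, giving -9.5 dBu.
Stage 2: -9.5 dBu ≤ -9 dBu, so stage 2 doesn't engage; make-up brings it to -1.5 dBu.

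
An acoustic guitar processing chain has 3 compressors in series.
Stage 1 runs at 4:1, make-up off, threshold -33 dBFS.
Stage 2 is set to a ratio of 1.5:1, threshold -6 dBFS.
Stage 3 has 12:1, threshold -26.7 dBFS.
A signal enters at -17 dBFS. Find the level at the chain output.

-29 dBFS

Stage 1: overshoot 16 dB → 16/4 = 4 dB → -29 dBFS.
Stage 2: below threshold (-29 ≤ -6); passes unchanged; output -29 dBFS.
Stage 3: -29 dBFS ≤ -26.7 dBFS, so stage 3 doesn't engage; output -29 dBFS.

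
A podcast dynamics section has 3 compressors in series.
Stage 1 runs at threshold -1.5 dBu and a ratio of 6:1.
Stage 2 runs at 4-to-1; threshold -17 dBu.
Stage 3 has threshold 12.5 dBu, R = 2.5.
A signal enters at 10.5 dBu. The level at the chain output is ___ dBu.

-12.625 dBu

Stage 1: 12 dB above -1.5 dBu, reduced 6:1 to 2 dB above → 0.5 dBu.
Stage 2: 17.5 dB above -17 dBu, reduced 4:1 to 4.375 dB above → -12.625 dBu.
Stage 3: below threshold (-12.625 ≤ 12.5); passes unchanged; output -12.625 dBu.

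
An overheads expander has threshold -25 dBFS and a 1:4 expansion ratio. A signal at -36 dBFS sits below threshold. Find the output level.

-69 dBFS

The input is 11 dB below the -25 dBFS threshold.
A 1:4 expander multiplies undershoot by 4: 11 × 4 = 44 dB below threshold.
Output = -25 − 44 = -69 dBFS.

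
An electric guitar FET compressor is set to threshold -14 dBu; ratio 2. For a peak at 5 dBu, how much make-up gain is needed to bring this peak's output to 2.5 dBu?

7 dB

Overshoot 19 dB → 19/2 = 9.5 dB after compression, so the compressed level is -14 + 9.5 = -4.5 dBu.
Make-up = target − compressed = 2.5 − (-4.5) = 7 dB.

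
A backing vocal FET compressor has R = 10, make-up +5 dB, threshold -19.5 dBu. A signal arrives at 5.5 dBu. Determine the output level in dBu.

-12 dBu

5.5 dBu sits 25 dB over threshold.
At 10:1 the overshoot is divided by 10, leaving 2.5 dB above threshold.
That puts the output at -17 dBu; make-up adds 5 dB, giving -12 dBu.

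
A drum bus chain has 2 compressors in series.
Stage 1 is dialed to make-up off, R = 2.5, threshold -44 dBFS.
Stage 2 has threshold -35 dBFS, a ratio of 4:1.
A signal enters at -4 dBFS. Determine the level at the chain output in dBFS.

Stage 1: 40 dB above -44 dBFS, reduced 2.5:1 to 16 dB above → -28 dBFS.
Stage 2: -28 dBFS is 7 dB over -35 dBFS; at 4:1 that becomes 1.75 dB over, giving -33.25 dBFS.

-33.25 dBFS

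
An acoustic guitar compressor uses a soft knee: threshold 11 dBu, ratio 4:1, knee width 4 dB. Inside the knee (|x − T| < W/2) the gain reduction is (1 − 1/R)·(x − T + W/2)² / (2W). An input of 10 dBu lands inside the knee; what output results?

x − T + W/2 = 10 − 11 + 2 = 1.
GR = (1 − 1/4) × 1² / 8 = 0.75 × 1 / 8 = 0.09375 dB.
Output = 10 − 0.09375 = 9.90625 dBu.

9.90625 dBu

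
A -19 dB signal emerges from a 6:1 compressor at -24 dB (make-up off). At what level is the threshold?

-25 dB

Input is 6 dB above T (since output overshoot × R = input overshoot: (-24 − T)·6 = -19 − T gives T = -25 dB).
Check: -25 + (-19 − (-25))/6 = -25 + 1 = -24 dB. ✓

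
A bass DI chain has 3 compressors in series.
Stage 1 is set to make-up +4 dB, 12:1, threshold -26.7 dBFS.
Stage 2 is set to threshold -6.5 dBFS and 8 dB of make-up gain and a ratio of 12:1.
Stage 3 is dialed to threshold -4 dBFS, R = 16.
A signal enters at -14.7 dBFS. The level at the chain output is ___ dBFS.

-13.7 dBFS

Stage 1: -14.7 dBFS is 12 dB over -26.7 dBFS; at 12:1 that becomes 1 dB over, giving -25.7 dBFS; +4 dB make-up → -21.7 dBFS.
Stage 2: below threshold (-21.7 ≤ -6.5); passes unchanged; make-up brings it to -13.7 dBFS.
Stage 3: below threshold (-13.7 ≤ -4); passes unchanged; output -13.7 dBFS.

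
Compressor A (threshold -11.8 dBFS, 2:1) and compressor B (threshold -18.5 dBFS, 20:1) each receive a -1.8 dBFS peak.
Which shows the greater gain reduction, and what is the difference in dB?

B, by 10.865 dB

A: overshoot 10 dB → output overshoot 5 dB → GR 5 dB.
B: overshoot 16.7 dB → output overshoot 0.835 dB → GR 15.865 dB.
Difference: 10.865 dB in favour of B.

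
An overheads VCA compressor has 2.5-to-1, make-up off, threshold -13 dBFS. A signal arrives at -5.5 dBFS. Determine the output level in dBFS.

-10 dBFS

-5.5 dBFS sits 7.5 dB over threshold.
The 7.5 dB excess becomes 3 dB after 2.5:1 reduction.
Output = -13 + 3 = -10 dBFS.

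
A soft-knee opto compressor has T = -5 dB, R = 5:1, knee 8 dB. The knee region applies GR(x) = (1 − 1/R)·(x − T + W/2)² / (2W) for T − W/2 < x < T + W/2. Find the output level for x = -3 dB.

x − T + W/2 = -3 − (-5) + 4 = 6.
GR = (1 − 1/5) × 6² / 16 = 0.8 × 36 / 16 = 1.8 dB.
Output = -3 − 1.8 = -4.8 dB.

-4.8 dB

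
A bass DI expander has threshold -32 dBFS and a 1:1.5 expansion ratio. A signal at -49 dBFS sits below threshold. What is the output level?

The input is 17 dB below the -32 dBFS threshold.
A 1:1.5 expander multiplies undershoot by 1.5: 17 × 1.5 = 25.5 dB below threshold.
Output = -32 − 25.5 = -57.5 dBFS.

-57.5 dBFS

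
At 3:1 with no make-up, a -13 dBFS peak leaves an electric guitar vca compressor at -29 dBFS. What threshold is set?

-37 dBFS

Let T be the threshold. Output overshoot = (input overshoot)/R, so -29 − T = (-13 − T)/3.
3·(-29 − T) = -13 − T → 2·T = -87 − (-13) = -74.
T = -74/2 = -37 dBFS.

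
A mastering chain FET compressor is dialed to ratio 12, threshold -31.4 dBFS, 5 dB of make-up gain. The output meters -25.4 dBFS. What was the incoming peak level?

-19.4 dBFS

Remove make-up: -25.4 − 5 = -30.4 dBFS.
Post-compression overshoot = -30.4 − (-31.4) = 1 dB.
Before 12:1 compression the overshoot was 1 × 12 = 12 dB, so input = -31.4 + 12 = -19.4 dBFS.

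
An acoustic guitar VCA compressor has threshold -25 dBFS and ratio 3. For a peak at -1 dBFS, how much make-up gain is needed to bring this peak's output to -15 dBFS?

The peak compresses to -25 + 24/3 = -17 dBFS.
To reach -15 dBFS requires -15 − (-17) = 2 dB of make-up.

2 dB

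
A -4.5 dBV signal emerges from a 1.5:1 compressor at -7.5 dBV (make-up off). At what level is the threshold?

Gain reduction = -4.5 − (-7.5) = 3 dB; output overshoot = GR / (R − 1) = 3 / 0.5 = 6 dB.
Threshold = output − output overshoot = -7.5 − 6 = -13.5 dBV.

-13.5 dBV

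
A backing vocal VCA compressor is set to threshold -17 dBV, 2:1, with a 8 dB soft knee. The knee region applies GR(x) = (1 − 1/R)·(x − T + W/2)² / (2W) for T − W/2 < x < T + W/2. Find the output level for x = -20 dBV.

-20.03125 dBV

x − T + W/2 = -20 − (-17) + 4 = 1.
GR = (1 − 1/2) × 1² / 16 = 0.5 × 1 / 16 = 0.03125 dB.
Output = -20 − 0.03125 = -20.03125 dBV.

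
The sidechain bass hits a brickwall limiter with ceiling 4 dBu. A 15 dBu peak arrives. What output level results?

At ∞:1, everything above 4 dBu is held at the ceiling.

4 dBu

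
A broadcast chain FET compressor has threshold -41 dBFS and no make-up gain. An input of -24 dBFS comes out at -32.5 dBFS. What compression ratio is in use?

2:1

Input overshoot = -24 − (-41) = 17 dB; output overshoot = -32.5 − (-41) = 8.5 dB.
Ratio = 17 / 8.5 = 2.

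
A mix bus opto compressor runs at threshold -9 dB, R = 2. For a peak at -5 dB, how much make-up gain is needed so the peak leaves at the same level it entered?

2 dB

The peak compresses to -9 + 4/2 = -7 dB.
To reach -5 dB requires -5 − (-7) = 2 dB of make-up.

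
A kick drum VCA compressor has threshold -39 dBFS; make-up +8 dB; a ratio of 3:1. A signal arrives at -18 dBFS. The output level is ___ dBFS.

Overshoot: -18 − (-39) = 21 dB.
The 21 dB excess becomes 7 dB after 3:1 reduction.
So the level is -39 + 7 = -32 dBFS; make-up adds 8 dB, giving -24 dBFS.

-24 dBFS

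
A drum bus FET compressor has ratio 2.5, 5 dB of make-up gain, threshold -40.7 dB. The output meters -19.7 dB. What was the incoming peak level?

-0.7 dB

Before make-up, the level was -19.7 − 5 = -24.7 dB.
That's 16 dB above the -40.7 dB threshold.
Before 2.5:1 compression the overshoot was 16 × 2.5 = 40 dB, so input = -40.7 + 40 = -0.7 dB.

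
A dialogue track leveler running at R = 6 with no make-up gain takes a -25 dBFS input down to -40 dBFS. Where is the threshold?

Let T be the threshold. Output overshoot = (input overshoot)/R, so -40 − T = (-25 − T)/6.
6·(-40 − T) = -25 − T → 5·T = -240 − (-25) = -215.
T = -215/5 = -43 dBFS.

-43 dBFS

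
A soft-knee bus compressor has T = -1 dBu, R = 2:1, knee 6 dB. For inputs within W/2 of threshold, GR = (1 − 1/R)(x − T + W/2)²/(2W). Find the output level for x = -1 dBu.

-1.375 dBu

x − T + W/2 = -1 − (-1) + 3 = 3.
GR = (1 − 1/2) × 3² / 12 = 0.5 × 9 / 12 = 0.375 dB.
Output = -1 − 0.375 = -1.375 dBu.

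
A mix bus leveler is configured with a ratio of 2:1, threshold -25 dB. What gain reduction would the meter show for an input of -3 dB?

11 dB

Overshoot = -3 − (-25) = 22 dB.
At 2:1, output sits 22/2 = 11 dB above threshold.
Gain reduction = 22 − 11 = 11 dB.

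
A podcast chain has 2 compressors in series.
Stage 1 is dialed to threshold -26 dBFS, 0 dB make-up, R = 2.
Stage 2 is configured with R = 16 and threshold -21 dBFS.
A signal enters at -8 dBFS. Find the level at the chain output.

Stage 1: -8 dBFS is 18 dB over -26 dBFS; at 2:1 that becomes 9 dB over, giving -17 dBFS.
Stage 2: 4 dB above -21 dBFS, reduced 16:1 to 0.25 dB above → -20.75 dBFS.

-20.75 dBFS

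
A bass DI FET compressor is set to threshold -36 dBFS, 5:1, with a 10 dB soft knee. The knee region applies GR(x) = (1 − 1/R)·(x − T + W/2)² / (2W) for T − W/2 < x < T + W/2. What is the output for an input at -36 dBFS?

x − T + W/2 = -36 − (-36) + 5 = 5.
GR = (1 − 1/5) × 5² / 20 = 0.8 × 25 / 20 = 1 dB.
Output = -36 − 1 = -37 dBFS.

-37 dBFS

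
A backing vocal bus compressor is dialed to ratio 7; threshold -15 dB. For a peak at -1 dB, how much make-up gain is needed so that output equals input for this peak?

Without make-up, output = threshold + overshoot/7 = -15 + 2 = -13 dB.
Gap to target: 12 dB.

12 dB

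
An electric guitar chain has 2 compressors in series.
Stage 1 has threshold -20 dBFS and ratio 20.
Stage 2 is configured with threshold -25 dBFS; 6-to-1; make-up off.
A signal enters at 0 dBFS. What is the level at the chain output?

Stage 1: 0 dBFS is 20 dB over -20 dBFS; at 20:1 that becomes 1 dB over, giving -19 dBFS.
Stage 2: overshoot 6 dB → 6/6 = 1 dB → -24 dBFS.

-24 dBFS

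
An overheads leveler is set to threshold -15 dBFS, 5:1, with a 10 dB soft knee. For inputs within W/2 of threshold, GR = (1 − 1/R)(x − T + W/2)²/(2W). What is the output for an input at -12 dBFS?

-14.56 dBFS

x − T + W/2 = -12 − (-15) + 5 = 8.
GR = (1 − 1/5) × 8² / 20 = 0.8 × 64 / 20 = 2.56 dB.
Output = -12 − 2.56 = -14.56 dBFS.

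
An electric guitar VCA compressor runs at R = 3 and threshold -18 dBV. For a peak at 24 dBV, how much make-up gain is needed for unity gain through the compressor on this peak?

28 dB

The peak compresses to -18 + 42/3 = -4 dBV.
To reach 24 dBV requires 24 − (-4) = 28 dB of make-up.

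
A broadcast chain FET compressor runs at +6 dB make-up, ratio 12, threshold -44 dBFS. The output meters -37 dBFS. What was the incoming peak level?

-32 dBFS

Stripping the +6 dB make-up gives -43 dBFS at the gain stage.
That's 1 dB above the -44 dBFS threshold.
Undo the ratio: input overshoot = 1 × 12 = 12 dB, giving input = -32 dBFS.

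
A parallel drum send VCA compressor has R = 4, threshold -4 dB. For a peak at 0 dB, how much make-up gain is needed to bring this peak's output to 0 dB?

Overshoot 4 dB → 4/4 = 1 dB after compression, so the compressed level is -4 + 1 = -3 dB.
Make-up = target − compressed = 0 − (-3) = 3 dB.

3 dB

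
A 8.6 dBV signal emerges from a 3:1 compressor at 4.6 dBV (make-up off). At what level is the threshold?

Let T be the threshold. Output overshoot = (input overshoot)/R, so 4.6 − T = (8.6 − T)/3.
3·(4.6 − T) = 8.6 − T → 2·T = 13.8 − 8.6 = 5.2.
T = 5.2/2 = 2.6 dBV.

2.6 dBV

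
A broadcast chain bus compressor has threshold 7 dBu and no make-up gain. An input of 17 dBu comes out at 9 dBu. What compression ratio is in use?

Input overshoot = 17 − 7 = 10 dB; output overshoot = 9 − 7 = 2 dB.
Ratio = 10 / 2 = 5.

5:1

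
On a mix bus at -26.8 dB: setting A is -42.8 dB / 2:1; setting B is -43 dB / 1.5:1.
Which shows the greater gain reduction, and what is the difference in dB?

A, by 2.6 dB

A: 16 dB over, compressed to 8 dB over, so 8 dB of GR.
B: 16.2 dB over, compressed to 10.8 dB over, so 5.4 dB of GR.
A reduces 2.6 dB more.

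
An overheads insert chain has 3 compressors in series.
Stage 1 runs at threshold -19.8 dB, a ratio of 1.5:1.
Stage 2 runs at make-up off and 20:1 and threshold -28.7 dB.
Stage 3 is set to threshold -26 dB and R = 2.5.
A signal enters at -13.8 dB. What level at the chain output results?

Stage 1: -13.8 dB is 6 dB over -19.8 dB; at 1.5:1 that becomes 4 dB over, giving -15.8 dB.
Stage 2: 12.9 dB above -28.7 dB, reduced 20:1 to 0.645 dB above → -28.055 dB.
Stage 3: -28.055 dB is at or below the -26 dB threshold — no compression; output -28.055 dB.

-28.055 dB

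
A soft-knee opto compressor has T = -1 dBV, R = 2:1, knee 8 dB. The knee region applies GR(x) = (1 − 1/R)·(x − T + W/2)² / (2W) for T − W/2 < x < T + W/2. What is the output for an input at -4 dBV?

-4.03125 dBV

x − T + W/2 = -4 − (-1) + 4 = 1.
GR = (1 − 1/2) × 1² / 16 = 0.5 × 1 / 16 = 0.03125 dB.
Output = -4 − 0.03125 = -4.03125 dBV.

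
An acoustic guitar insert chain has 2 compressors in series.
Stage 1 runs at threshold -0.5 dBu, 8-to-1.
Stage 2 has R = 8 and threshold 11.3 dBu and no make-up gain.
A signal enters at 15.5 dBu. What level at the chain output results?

Stage 1: overshoot 16 dB → 16/8 = 2 dB → 1.5 dBu.
Stage 2: 1.5 dBu ≤ 11.3 dBu, so stage 2 doesn't engage; output 1.5 dBu.

1.5 dBu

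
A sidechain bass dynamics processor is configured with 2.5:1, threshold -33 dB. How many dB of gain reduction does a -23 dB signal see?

6 dB

The signal is 10 dB above threshold.
A 2.5:1 ratio leaves 4 dB of that excess.
Gain reduction = 10 − 4 = 6 dB.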